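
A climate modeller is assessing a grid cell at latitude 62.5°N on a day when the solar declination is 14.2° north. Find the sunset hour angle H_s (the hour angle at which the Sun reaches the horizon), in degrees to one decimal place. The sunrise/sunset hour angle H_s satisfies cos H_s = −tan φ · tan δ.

119.1°

The sunset hour angle satisfies cos H_s = −tan φ tan δ = -0.4861, giving H_s = 119.08°.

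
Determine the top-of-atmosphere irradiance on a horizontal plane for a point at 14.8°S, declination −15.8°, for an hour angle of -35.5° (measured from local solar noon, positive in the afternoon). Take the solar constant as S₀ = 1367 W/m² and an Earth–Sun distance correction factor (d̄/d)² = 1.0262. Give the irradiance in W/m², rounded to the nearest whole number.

1160 W/m²

With φ = -14.8°, δ = -15.8°, H = -35.50°: sin φ sin δ = 0.0696, cos φ cos δ cos H = 0.7574, so cos θ_z = 0.8270.
Top-of-atmosphere irradiance = S₀ (d̄/d)² cos θ_z = 1367 × 1.0262 × 0.8270 = 1160.13 W/m².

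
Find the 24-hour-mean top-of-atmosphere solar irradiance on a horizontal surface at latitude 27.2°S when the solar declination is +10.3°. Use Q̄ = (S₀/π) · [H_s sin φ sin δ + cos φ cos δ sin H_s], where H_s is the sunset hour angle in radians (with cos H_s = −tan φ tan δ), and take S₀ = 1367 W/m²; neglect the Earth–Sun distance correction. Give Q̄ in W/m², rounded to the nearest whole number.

327 W/m²

cos H_s = −tan(-27.2°) · tan(10.3°) = 0.0934, so H_s = arccos(0.0934) = 84.64°. In radians, H_s = 1.4772.
H_s sin φ sin δ = 1.4772 × -0.4571 × 0.1788 = -0.1207.
cos φ cos δ sin H_s = 0.8894 × 0.9839 × 0.9956 = 0.8712.
Q̄ = (1367/π) × (-0.1207 + 0.8712) = 435.13 × 0.7505 = 326.57 W/m².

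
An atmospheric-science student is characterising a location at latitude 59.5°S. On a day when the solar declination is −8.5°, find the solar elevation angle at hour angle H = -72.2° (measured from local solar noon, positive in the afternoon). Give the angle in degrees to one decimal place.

cos θ_z = sin φ sin δ + cos φ cos δ cos H = (-0.8616)(-0.1478) + (0.5075)(0.9890)(0.3057) = 0.2808.
θ_z = arccos(0.2808) = 73.69°, so the elevation is 90° − 73.69° = 16.31°.

16.3°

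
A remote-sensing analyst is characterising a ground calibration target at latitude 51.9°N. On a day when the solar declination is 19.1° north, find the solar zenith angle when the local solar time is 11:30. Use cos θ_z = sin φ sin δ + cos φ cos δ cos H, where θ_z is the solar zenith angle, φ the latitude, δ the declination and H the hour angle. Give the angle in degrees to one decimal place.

33.3°

Hour angle H = 15° × (11.5 − 12) = -7.50°.
cos θ_z = sin(51.9°) sin(19.1°) + cos(51.9°) cos(19.1°) cos(-7.50°) = 0.2575 + 0.5781 = 0.8356.
θ_z = arccos(0.8356) = 33.32°.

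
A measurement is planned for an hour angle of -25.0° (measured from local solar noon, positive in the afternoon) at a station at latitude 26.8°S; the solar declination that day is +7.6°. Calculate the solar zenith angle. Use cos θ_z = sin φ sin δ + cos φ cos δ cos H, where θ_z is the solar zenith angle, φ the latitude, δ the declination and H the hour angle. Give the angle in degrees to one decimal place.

cos θ_z = sin φ sin δ + cos φ cos δ cos H = (-0.4509)(0.1323) + (0.8926)(0.9912)(0.9063) = 0.7422.
θ_z = arccos(0.7422) = 42.08°.

42.1°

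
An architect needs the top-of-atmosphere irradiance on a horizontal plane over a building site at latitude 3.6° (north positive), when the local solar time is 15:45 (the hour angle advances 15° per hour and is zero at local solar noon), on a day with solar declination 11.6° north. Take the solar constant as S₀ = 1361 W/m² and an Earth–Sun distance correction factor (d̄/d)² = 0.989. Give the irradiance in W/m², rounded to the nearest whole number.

Hour angle H = 15° × (15.75 − 12) = 56.25°.
cos θ_z = sin φ sin δ + cos φ cos δ cos H = (0.0628)(0.2011) + (0.9980)(0.9796)(0.5556) = 0.5558.
Top-of-atmosphere irradiance = S₀ (d̄/d)² cos θ_z = 1361 × 0.989 × 0.5558 = 748.12 W/m².

748 W/m²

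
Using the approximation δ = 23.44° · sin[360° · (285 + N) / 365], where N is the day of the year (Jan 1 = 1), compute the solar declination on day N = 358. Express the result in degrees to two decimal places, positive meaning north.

-23.38°

360 × (285 + 358) / 365 = 634.192°; sin(634.192°) = -0.9973.
δ = 23.44 × -0.9973 = -23.377° ≈ -23.38°.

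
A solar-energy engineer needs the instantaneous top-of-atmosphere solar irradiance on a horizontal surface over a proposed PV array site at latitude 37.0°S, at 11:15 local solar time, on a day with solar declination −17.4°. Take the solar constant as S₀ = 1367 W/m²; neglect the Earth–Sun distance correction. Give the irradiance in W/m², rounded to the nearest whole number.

1268 W/m²

Hour angle H = 15° × (11.25 − 12) = -11.25°.
cos θ_z = sin φ sin δ + cos φ cos δ cos H = (-0.6018)(-0.2990) + (0.7986)(0.9542)(0.9808) = 0.9273.
Top-of-atmosphere irradiance = S₀ cos θ_z = 1367 × 0.9273 = 1267.62 W/m².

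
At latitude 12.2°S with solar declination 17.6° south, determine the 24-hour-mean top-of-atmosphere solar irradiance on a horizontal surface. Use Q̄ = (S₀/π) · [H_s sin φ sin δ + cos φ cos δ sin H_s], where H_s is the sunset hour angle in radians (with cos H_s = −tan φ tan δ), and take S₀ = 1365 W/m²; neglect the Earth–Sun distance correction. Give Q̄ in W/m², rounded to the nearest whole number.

449 W/m²

The sunset hour angle satisfies cos H_s = −tan φ tan δ = -0.0686, giving H_s = 93.93°. In radians, H_s = 1.6394.
H_s sin φ sin δ = 1.6394 × -0.2113 × -0.3024 = 0.1048.
cos φ cos δ sin H_s = 0.9774 × 0.9532 × 0.9976 = 0.9294.
Q̄ = (1365/π) × (0.1048 + 0.9294) = 434.49 × 1.0342 = 449.35 W/m².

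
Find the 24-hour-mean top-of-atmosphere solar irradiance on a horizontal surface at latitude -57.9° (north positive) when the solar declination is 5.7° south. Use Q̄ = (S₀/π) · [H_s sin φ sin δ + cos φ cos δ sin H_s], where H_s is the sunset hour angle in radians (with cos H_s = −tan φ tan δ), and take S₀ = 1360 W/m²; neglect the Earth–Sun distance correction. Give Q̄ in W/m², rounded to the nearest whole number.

289 W/m²

−tan φ tan δ = −(-1.5941)(-0.0998) = -0.1591; H_s = arccos(-0.1591) = 99.15°. In radians, H_s = 1.7305.
H_s sin φ sin δ = 1.7305 × -0.8471 × -0.0993 = 0.1456.
cos φ cos δ sin H_s = 0.5314 × 0.9951 × 0.9873 = 0.5221.
Q̄ = (1360/π) × (0.1456 + 0.5221) = 432.90 × 0.6677 = 289.05 W/m².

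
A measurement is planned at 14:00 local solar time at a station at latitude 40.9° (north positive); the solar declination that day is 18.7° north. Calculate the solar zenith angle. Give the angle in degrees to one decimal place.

Hour angle H = 15° × (14 − 12) = 30.00°.
With φ = 40.9°, δ = 18.7°, H = 30.00°: sin φ sin δ = 0.2099, cos φ cos δ cos H = 0.6200, so cos θ_z = 0.8299.
θ_z = arccos(0.8299) = 33.91°.

33.9°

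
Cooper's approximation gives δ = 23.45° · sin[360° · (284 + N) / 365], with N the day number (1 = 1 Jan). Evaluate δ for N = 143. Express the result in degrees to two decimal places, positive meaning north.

+20.54°

360 × (284 + 143) / 365 = 421.151°; sin(421.151°) = 0.8759.
δ = 23.45 × 0.8759 = 20.540° ≈ +20.54°.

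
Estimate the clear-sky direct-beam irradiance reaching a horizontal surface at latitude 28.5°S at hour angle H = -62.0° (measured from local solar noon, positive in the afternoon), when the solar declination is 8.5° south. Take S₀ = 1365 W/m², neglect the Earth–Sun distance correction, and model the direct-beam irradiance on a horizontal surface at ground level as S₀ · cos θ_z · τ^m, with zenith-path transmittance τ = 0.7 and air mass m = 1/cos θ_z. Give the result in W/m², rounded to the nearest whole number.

310 W/m²

cos θ_z = sin(-28.5°) sin(-8.5°) + cos(-28.5°) cos(-8.5°) cos(-62.00°) = 0.0705 + 0.4080 = 0.4785.
Air mass m = 1/cos θ_z = 1/0.4785 = 2.090; τ^m = 0.7^2.090 = 0.4745.
Surface direct beam = 1365 × 0.4785 × 0.4745 = 309.92 W/m².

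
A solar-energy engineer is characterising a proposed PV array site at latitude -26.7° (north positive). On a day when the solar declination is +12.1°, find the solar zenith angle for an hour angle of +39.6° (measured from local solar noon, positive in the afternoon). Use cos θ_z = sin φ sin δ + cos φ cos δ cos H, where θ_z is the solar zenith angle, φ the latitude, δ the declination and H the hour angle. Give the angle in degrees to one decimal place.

With φ = -26.7°, δ = 12.1°, H = 39.60°: sin φ sin δ = -0.0942, cos φ cos δ cos H = 0.6731, so cos θ_z = 0.5789.
θ_z = arccos(0.5789) = 54.63°.

54.6°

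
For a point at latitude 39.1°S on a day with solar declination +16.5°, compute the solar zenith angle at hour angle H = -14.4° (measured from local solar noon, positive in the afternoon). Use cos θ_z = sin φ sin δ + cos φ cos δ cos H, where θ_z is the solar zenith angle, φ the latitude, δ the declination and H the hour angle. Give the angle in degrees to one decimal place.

cos θ_z = sin φ sin δ + cos φ cos δ cos H = (-0.6307)(0.2840) + (0.7760)(0.9588)(0.9686) = 0.5415.
θ_z = arccos(0.5415) = 57.21°.

57.2°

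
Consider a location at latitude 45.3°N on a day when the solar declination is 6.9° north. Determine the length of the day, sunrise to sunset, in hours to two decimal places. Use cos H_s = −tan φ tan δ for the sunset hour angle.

12.94 hours

−tan φ tan δ = −(1.0105)(0.1210) = -0.1223; H_s = arccos(-0.1223) = 97.02°.
Day length = 2 H_s / 15° h⁻¹ = 194.04° / 15 = 12.936 h.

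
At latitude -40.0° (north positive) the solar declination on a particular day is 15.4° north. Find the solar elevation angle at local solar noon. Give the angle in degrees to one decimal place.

At local solar noon the hour angle is zero, so the elevation is 90° − |φ − δ| = 90° − |-40.0° − (15.4°)| = 90° − 55.4° = 34.6°.

34.6°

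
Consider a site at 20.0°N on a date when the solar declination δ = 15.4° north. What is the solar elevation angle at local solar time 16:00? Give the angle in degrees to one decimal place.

32.9°

Hour angle H = 15° × (16 − 12) = 60.00°.
With φ = 20.0°, δ = 15.4°, H = 60.00°: sin φ sin δ = 0.0908, cos φ cos δ cos H = 0.4530, so cos θ_z = 0.5438.
θ_z = arccos(0.5438) = 57.06°, so the elevation is 90° − 57.06° = 32.94°.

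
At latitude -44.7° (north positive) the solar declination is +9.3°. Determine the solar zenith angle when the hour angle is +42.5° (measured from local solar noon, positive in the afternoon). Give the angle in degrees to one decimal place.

66.2°

cos θ_z = sin φ sin δ + cos φ cos δ cos H = (-0.7034)(0.1616) + (0.7108)(0.9869)(0.7373) = 0.4035.
θ_z = arccos(0.4035) = 66.20°.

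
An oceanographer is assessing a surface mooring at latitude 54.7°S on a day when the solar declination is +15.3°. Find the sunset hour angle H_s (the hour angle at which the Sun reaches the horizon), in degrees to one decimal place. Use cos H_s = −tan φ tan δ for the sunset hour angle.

The sunset hour angle satisfies cos H_s = −tan φ tan δ = 0.3864, giving H_s = 67.27°.

67.3°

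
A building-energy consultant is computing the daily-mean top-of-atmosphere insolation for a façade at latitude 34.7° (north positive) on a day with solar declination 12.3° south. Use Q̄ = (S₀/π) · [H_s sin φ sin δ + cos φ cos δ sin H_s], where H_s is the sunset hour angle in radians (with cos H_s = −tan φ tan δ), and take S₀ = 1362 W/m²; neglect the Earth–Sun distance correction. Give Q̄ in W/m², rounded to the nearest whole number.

The sunset hour angle satisfies cos H_s = −tan φ tan δ = 0.1510, giving H_s = 81.32°. In radians, H_s = 1.4193.
H_s sin φ sin δ = 1.4193 × 0.5693 × -0.2130 = -0.1721.
cos φ cos δ sin H_s = 0.8221 × 0.9770 × 0.9885 = 0.7940.
Q̄ = (1362/π) × (-0.1721 + 0.7940) = 433.54 × 0.6219 = 269.62 W/m².

270 W/m²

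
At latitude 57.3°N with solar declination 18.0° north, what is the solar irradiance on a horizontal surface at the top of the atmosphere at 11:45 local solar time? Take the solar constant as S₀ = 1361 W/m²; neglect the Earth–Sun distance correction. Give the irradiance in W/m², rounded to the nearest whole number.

Hour angle H = 15° × (11.75 − 12) = -3.75°.
With φ = 57.3°, δ = 18.0°, H = -3.75°: sin φ sin δ = 0.2600, cos φ cos δ cos H = 0.5127, so cos θ_z = 0.7727.
Top-of-atmosphere irradiance = S₀ cos θ_z = 1361 × 0.7727 = 1051.64 W/m².

1052 W/m²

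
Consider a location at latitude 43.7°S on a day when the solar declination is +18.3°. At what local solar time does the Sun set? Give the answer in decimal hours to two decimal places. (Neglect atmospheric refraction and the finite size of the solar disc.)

16.77 h

−tan φ tan δ = −(-0.9556)(0.3307) = 0.3160; H_s = arccos(0.3160) = 71.58°.
Sunset is at 12 + H_s/15 = 12 + 4.772 = 16.772 h local solar time.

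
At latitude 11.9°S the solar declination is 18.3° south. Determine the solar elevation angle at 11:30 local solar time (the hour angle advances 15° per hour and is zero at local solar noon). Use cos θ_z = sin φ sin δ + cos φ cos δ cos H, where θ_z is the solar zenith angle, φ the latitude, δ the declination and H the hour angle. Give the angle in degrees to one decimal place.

Hour angle H = 15° × (11.5 − 12) = -7.50°.
cos θ_z = sin(-11.9°) sin(-18.3°) + cos(-11.9°) cos(-18.3°) cos(-7.50°) = 0.0647 + 0.9211 = 0.9858.
θ_z = arccos(0.9858) = 9.67°, so the elevation is 90° − 9.67° = 80.33°.

80.3°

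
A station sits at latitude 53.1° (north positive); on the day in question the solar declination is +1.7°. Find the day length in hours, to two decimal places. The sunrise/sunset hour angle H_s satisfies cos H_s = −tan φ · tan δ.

12.30 hours

−tan φ tan δ = −(1.3319)(0.0297) = -0.0396; H_s = arccos(-0.0396) = 92.27°.
Day length = 2 H_s / 15° h⁻¹ = 184.54° / 15 = 12.303 h.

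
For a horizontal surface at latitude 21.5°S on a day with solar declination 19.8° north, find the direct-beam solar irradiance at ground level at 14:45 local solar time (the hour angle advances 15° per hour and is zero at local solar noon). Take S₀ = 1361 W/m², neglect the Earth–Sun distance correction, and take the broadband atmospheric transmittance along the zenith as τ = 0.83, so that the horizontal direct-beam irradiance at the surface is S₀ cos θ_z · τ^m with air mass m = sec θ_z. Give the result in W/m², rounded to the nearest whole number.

Hour angle H = 15° × (14.75 − 12) = 41.25°.
With φ = -21.5°, δ = 19.8°, H = 41.25°: sin φ sin δ = -0.1241, cos φ cos δ cos H = 0.6582, so cos θ_z = 0.5341.
Air mass m = 1/cos θ_z = 1/0.5341 = 1.872; τ^m = 0.83^1.872 = 0.7055.
Surface direct beam = 1361 × 0.5341 × 0.7055 = 512.84 W/m².

513 W/m²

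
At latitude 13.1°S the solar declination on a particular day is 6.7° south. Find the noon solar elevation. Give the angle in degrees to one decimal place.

83.6°

At local solar noon the hour angle is zero, so the elevation is 90° − |φ − δ| = 90° − |-13.1° − (-6.7°)| = 90° − 6.4° = 83.6°.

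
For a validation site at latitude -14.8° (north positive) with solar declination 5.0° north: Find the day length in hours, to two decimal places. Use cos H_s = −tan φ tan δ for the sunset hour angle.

11.82 hours

−tan φ tan δ = −(-0.2642)(0.0875) = 0.0231; H_s = arccos(0.0231) = 88.68°.
Day length = 2 H_s / 15° h⁻¹ = 177.36° / 15 = 11.824 h.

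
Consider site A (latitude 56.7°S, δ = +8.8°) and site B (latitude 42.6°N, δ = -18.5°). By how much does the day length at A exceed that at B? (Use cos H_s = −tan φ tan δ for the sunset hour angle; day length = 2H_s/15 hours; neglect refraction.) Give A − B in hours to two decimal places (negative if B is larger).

A: H_s = arccos(−tan -56.7° · tan 8.8°) = 76.37°, so 2H_s/15 = 10.1827 h.
B: H_s = arccos(−tan 42.6° · tan -18.5°) = 72.08°, so 2H_s/15 = 9.6107 h.
A − B = 10.1827 − 9.6107 = 0.5720 h.

+0.57 h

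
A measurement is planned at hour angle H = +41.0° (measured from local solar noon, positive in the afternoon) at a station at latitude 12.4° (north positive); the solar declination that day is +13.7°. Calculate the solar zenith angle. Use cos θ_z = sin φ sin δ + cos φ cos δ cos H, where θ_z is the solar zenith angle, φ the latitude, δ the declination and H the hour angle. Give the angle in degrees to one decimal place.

39.9°

cos θ_z = sin φ sin δ + cos φ cos δ cos H = (0.2147)(0.2368) + (0.9767)(0.9715)(0.7547) = 0.7669.
θ_z = arccos(0.7669) = 39.92°.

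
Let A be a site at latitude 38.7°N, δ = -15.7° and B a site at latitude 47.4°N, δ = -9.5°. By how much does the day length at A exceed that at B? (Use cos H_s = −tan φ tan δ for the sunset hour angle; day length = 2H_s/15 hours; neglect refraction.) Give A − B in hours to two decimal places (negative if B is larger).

-0.34 h

A: H_s = arccos(−tan 38.7° · tan -15.7°) = 76.99°, so 2H_s/15 = 10.2653 h.
B: H_s = arccos(−tan 47.4° · tan -9.5°) = 79.51°, so 2H_s/15 = 10.6013 h.
A − B = 10.2653 − 10.6013 = -0.3360 h.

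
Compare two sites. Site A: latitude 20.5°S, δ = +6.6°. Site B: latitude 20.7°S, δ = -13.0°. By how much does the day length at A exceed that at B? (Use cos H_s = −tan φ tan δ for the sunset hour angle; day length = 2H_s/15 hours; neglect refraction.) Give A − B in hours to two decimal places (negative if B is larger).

-1.00 h

A: H_s = arccos(−tan -20.5° · tan 6.6°) = 87.52°, so 2H_s/15 = 11.6693 h.
B: H_s = arccos(−tan -20.7° · tan -13.0°) = 95.00°, so 2H_s/15 = 12.6667 h.
A − B = 11.6693 − 12.6667 = -0.9974 h.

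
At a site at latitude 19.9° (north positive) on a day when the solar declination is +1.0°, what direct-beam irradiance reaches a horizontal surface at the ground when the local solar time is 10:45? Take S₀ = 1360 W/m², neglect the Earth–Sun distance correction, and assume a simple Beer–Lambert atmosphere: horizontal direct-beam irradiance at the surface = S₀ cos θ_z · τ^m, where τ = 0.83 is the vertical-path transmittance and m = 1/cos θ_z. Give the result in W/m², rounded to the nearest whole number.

990 W/m²

Hour angle H = 15° × (10.75 − 12) = -18.75°.
cos θ_z = sin(19.9°) sin(1.0°) + cos(19.9°) cos(1.0°) cos(-18.75°) = 0.0059 + 0.8903 = 0.8962.
Air mass m = 1/cos θ_z = 1/0.8962 = 1.116; τ^m = 0.83^1.116 = 0.8123.
Surface direct beam = 1360 × 0.8962 × 0.8123 = 990.06 W/m².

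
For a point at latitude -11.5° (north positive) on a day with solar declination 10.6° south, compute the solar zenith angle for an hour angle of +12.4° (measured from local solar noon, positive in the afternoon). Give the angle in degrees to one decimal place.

With φ = -11.5°, δ = -10.6°, H = 12.40°: sin φ sin δ = 0.0367, cos φ cos δ cos H = 0.9407, so cos θ_z = 0.9774.
θ_z = arccos(0.9774) = 12.20°.

12.2°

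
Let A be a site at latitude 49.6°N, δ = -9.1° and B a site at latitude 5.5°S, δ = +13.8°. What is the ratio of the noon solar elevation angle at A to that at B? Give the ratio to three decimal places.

0.443

A: 90° − |49.6 − (-9.1)| = 31.30°.
B: 90° − |-5.5 − (13.8)| = 70.70°.
Ratio A/B = 31.3000 / 70.7000 = 0.4427.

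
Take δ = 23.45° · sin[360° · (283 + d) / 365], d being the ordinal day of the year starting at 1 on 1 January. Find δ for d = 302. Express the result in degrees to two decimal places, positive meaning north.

360 × (283 + 302) / 365 = 576.986°; sin(576.986°) = -0.6016.
δ = 23.45 × -0.6016 = -14.108° ≈ -14.11°.

-14.11°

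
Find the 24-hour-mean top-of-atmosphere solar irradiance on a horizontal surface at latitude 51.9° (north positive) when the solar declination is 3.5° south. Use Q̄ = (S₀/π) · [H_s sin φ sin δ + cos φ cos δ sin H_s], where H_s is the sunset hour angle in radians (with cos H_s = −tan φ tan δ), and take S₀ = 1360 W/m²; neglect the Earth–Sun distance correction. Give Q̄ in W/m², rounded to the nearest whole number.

235 W/m²

The sunset hour angle satisfies cos H_s = −tan φ tan δ = 0.0780, giving H_s = 85.53°. In radians, H_s = 1.4928.
H_s sin φ sin δ = 1.4928 × 0.7869 × -0.0610 = -0.0717.
cos φ cos δ sin H_s = 0.6170 × 0.9981 × 0.9970 = 0.6140.
Q̄ = (1360/π) × (-0.0717 + 0.6140) = 432.90 × 0.5423 = 234.76 W/m².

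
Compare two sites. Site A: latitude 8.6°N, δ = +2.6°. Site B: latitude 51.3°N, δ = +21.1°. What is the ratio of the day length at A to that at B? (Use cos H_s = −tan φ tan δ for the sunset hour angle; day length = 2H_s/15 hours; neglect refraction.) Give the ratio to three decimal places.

0.761

A: H_s = arccos(−tan 8.6° · tan 2.6°) = 90.39°, so 2H_s/15 = 12.0520 h.
B: H_s = arccos(−tan 51.3° · tan 21.1°) = 118.79°, so 2H_s/15 = 15.8387 h.
Ratio A/B = 12.0520 / 15.8387 = 0.7609.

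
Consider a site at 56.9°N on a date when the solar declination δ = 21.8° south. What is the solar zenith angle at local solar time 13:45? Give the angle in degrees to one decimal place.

81.7°

Hour angle H = 15° × (13.75 − 12) = 26.25°.
cos θ_z = sin φ sin δ + cos φ cos δ cos H = (0.8377)(-0.3714) + (0.5461)(0.9285)(0.8969) = 0.1437.
θ_z = arccos(0.1437) = 81.74°.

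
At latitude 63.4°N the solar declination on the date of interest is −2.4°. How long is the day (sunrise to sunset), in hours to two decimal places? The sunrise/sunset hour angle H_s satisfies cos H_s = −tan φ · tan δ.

11.36 hours

The sunset hour angle satisfies cos H_s = −tan φ tan δ = 0.0837, giving H_s = 85.20°.
Day length = 2 H_s / 15° h⁻¹ = 170.40° / 15 = 11.360 h.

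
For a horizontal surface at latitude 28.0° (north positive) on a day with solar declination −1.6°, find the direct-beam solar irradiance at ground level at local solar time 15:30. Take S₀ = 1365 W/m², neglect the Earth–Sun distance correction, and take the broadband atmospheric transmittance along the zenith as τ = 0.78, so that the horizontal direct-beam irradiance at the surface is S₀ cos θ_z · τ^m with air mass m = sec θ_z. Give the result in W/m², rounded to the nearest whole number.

445 W/m²

Hour angle H = 15° × (15.5 − 12) = 52.50°.
cos θ_z = sin(28.0°) sin(-1.6°) + cos(28.0°) cos(-1.6°) cos(52.50°) = -0.0131 + 0.5373 = 0.5242.
Air mass m = 1/cos θ_z = 1/0.5242 = 1.908; τ^m = 0.78^1.908 = 0.6225.
Surface direct beam = 1365 × 0.5242 × 0.6225 = 445.42 W/m².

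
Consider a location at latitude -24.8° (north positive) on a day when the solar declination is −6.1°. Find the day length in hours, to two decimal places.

cos H_s = −tan(-24.8°) · tan(-6.1°) = -0.0494, so H_s = arccos(-0.0494) = 92.83°.
Day length = 2 H_s / 15° h⁻¹ = 185.66° / 15 = 12.377 h.

12.38 hours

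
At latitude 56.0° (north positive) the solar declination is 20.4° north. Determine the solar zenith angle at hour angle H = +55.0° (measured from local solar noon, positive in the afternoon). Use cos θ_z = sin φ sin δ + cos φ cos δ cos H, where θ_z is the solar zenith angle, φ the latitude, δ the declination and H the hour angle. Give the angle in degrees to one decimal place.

53.9°

With φ = 56.0°, δ = 20.4°, H = 55.00°: sin φ sin δ = 0.2890, cos φ cos δ cos H = 0.3006, so cos θ_z = 0.5896.
θ_z = arccos(0.5896) = 53.87°.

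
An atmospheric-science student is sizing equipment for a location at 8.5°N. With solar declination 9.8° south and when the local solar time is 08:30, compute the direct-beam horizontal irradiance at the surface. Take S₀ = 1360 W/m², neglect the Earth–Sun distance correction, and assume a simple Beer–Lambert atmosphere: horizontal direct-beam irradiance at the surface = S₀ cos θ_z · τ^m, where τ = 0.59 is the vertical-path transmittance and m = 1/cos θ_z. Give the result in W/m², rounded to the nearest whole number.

Hour angle H = 15° × (8.5 − 12) = -52.50°.
With φ = 8.5°, δ = -9.8°, H = -52.50°: sin φ sin δ = -0.0252, cos φ cos δ cos H = 0.5933, so cos θ_z = 0.5681.
Air mass m = 1/cos θ_z = 1/0.5681 = 1.760; τ^m = 0.59^1.760 = 0.3951.
Surface direct beam = 1360 × 0.5681 × 0.3951 = 305.26 W/m².

305 W/m²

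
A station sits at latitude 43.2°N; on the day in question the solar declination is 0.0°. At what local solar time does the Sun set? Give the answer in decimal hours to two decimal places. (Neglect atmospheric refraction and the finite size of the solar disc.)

cos H_s = −tan(43.2°) · tan(0.0°) = 0.0000, so H_s = arccos(0.0000) = 90.00°.
Sunset is at 12 + H_s/15 = 12 + 6.000 = 18.000 h local solar time.

18.00 h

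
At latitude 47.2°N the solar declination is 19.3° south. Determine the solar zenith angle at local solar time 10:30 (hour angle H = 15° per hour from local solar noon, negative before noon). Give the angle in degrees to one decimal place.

Hour angle H = 15° × (10.5 − 12) = -22.50°.
cos θ_z = sin(47.2°) sin(-19.3°) + cos(47.2°) cos(-19.3°) cos(-22.50°) = -0.2425 + 0.5924 = 0.3499.
θ_z = arccos(0.3499) = 69.52°.

69.5°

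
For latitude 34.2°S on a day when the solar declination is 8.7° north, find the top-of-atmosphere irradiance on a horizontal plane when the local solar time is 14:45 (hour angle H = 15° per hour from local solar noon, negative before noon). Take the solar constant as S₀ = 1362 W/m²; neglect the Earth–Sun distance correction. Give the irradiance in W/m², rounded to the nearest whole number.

721 W/m²

Hour angle H = 15° × (14.75 − 12) = 41.25°.
cos θ_z = sin φ sin δ + cos φ cos δ cos H = (-0.5621)(0.1513) + (0.8271)(0.9885)(0.7518) = 0.5296.
Top-of-atmosphere irradiance = S₀ cos θ_z = 1362 × 0.5296 = 721.32 W/m².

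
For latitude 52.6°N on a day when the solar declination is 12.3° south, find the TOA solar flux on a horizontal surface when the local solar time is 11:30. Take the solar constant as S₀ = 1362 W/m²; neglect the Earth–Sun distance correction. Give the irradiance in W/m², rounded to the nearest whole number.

Hour angle H = 15° × (11.5 − 12) = -7.50°.
cos θ_z = sin φ sin δ + cos φ cos δ cos H = (0.7944)(-0.2130) + (0.6074)(0.9770)(0.9914) = 0.4191.
Top-of-atmosphere irradiance = S₀ cos θ_z = 1362 × 0.4191 = 570.81 W/m².

571 W/m²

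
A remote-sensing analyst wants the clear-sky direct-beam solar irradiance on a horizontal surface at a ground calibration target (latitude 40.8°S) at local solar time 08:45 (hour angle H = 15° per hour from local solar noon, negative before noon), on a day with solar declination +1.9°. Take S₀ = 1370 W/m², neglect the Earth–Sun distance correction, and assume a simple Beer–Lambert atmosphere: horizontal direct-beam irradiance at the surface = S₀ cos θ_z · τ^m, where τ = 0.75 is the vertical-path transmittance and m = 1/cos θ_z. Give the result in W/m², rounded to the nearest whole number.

358 W/m²

Hour angle H = 15° × (8.75 − 12) = -48.75°.
cos θ_z = sin φ sin δ + cos φ cos δ cos H = (-0.6534)(0.0332) + (0.7570)(0.9995)(0.6593) = 0.4771.
Air mass m = 1/cos θ_z = 1/0.4771 = 2.096; τ^m = 0.75^2.096 = 0.5472.
Surface direct beam = 1370 × 0.4771 × 0.5472 = 357.66 W/m².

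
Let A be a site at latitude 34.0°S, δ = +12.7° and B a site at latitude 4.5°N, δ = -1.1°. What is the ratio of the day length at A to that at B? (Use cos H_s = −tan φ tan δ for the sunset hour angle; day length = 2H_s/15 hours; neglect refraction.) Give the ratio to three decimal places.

A: H_s = arccos(−tan -34.0° · tan 12.7°) = 81.26°, so 2H_s/15 = 10.8347 h.
B: H_s = arccos(−tan 4.5° · tan -1.1°) = 89.91°, so 2H_s/15 = 11.9880 h.
Ratio A/B = 10.8347 / 11.9880 = 0.9038.

0.904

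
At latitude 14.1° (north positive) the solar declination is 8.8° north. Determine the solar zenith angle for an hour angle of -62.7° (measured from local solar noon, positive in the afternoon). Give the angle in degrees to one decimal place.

61.5°

cos θ_z = sin φ sin δ + cos φ cos δ cos H = (0.2436)(0.1530) + (0.9699)(0.9882)(0.4586) = 0.4768.
θ_z = arccos(0.4768) = 61.52°.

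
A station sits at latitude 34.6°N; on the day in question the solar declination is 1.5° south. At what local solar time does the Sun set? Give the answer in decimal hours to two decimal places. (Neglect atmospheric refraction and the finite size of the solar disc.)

cos H_s = −tan(34.6°) · tan(-1.5°) = 0.0181, so H_s = arccos(0.0181) = 88.96°.
Sunset is at 12 + H_s/15 = 12 + 5.931 = 17.931 h local solar time.

17.93 h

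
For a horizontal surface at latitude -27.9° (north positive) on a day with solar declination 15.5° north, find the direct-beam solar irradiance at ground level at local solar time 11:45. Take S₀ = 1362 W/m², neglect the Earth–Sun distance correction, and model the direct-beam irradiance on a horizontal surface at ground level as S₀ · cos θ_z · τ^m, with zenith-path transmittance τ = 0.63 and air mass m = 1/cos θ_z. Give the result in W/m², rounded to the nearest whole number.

Hour angle H = 15° × (11.75 − 12) = -3.75°.
With φ = -27.9°, δ = 15.5°, H = -3.75°: sin φ sin δ = -0.1250, cos φ cos δ cos H = 0.8498, so cos θ_z = 0.7248.
Air mass m = 1/cos θ_z = 1/0.7248 = 1.380; τ^m = 0.63^1.380 = 0.5286.
Surface direct beam = 1362 × 0.7248 × 0.5286 = 521.82 W/m².

522 W/m²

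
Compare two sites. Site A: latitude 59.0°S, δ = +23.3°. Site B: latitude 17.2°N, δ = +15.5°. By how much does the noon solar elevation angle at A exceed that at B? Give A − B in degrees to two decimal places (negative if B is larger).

A: 90° − |-59.0 − (23.3)| = 7.70°.
B: 90° − |17.2 − (15.5)| = 88.30°.
A − B = 7.70 − 88.30 = -80.60°.

-80.60°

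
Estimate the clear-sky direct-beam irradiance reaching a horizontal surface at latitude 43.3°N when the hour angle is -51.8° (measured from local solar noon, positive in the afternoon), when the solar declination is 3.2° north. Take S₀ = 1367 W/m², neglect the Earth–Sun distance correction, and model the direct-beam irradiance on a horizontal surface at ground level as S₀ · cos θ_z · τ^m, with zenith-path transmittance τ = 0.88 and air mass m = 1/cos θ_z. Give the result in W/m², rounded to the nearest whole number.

513 W/m²

cos θ_z = sin(43.3°) sin(3.2°) + cos(43.3°) cos(3.2°) cos(-51.80°) = 0.0383 + 0.4494 = 0.4877.
Air mass m = 1/cos θ_z = 1/0.4877 = 2.050; τ^m = 0.88^2.050 = 0.7695.
Surface direct beam = 1367 × 0.4877 × 0.7695 = 513.01 W/m².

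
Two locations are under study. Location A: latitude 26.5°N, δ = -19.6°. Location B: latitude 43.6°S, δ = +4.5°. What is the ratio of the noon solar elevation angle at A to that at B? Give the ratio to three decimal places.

1.048

A: 90° − |26.5 − (-19.6)| = 43.90°.
B: 90° − |-43.6 − (4.5)| = 41.90°.
Ratio A/B = 43.9000 / 41.9000 = 1.0477.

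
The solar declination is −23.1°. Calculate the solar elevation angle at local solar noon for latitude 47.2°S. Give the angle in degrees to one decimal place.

65.9°

At local solar noon the hour angle is zero, so the elevation is 90° − |φ − δ| = 90° − |-47.2° − (-23.1°)| = 90° − 24.1° = 65.9°.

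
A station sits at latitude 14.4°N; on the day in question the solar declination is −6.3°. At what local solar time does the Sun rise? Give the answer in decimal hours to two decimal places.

6.11 h

The sunset hour angle satisfies cos H_s = −tan φ tan δ = 0.0283, giving H_s = 88.38°.
Sunrise is at 12 − H_s/15 = 12 − 5.892 = 6.108 h local solar time.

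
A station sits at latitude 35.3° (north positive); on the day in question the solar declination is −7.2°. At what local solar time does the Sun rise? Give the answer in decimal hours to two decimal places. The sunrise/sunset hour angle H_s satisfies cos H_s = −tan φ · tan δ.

cos H_s = −tan(35.3°) · tan(-7.2°) = 0.0894, so H_s = arccos(0.0894) = 84.87°.
Sunrise is at 12 − H_s/15 = 12 − 5.658 = 6.342 h local solar time.

6.34 h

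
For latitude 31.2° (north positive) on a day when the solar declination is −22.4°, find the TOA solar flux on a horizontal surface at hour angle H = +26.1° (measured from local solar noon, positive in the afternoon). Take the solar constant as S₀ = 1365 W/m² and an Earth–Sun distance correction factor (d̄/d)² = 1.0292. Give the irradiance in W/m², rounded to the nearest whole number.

720 W/m²

cos θ_z = sin(31.2°) sin(-22.4°) + cos(31.2°) cos(-22.4°) cos(26.10°) = -0.1974 + 0.7102 = 0.5128.
Top-of-atmosphere irradiance = S₀ (d̄/d)² cos θ_z = 1365 × 1.0292 × 0.5128 = 720.41 W/m².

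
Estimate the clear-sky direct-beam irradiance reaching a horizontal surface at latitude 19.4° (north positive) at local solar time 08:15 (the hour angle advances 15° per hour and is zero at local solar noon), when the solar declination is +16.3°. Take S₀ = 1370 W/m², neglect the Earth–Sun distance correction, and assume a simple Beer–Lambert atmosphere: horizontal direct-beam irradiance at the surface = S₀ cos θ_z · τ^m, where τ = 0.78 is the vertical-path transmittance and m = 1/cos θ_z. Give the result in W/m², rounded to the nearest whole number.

Hour angle H = 15° × (8.25 − 12) = -56.25°.
cos θ_z = sin(19.4°) sin(16.3°) + cos(19.4°) cos(16.3°) cos(-56.25°) = 0.0932 + 0.5030 = 0.5962.
Air mass m = 1/cos θ_z = 1/0.5962 = 1.677; τ^m = 0.78^1.677 = 0.6592.
Surface direct beam = 1370 × 0.5962 × 0.6592 = 538.43 W/m².

538 W/m²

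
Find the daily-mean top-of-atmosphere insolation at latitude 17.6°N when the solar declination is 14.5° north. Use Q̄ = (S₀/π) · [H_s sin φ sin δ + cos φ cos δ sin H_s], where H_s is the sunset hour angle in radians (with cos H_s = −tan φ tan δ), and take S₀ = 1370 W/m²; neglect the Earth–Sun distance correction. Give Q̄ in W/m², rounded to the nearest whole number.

456 W/m²

−tan φ tan δ = −(0.3172)(0.2586) = -0.0820; H_s = arccos(-0.0820) = 94.70°. In radians, H_s = 1.6528.
H_s sin φ sin δ = 1.6528 × 0.3024 × 0.2504 = 0.1252.
cos φ cos δ sin H_s = 0.9532 × 0.9681 × 0.9966 = 0.9197.
Q̄ = (1370/π) × (0.1252 + 0.9197) = 436.08 × 1.0449 = 455.66 W/m².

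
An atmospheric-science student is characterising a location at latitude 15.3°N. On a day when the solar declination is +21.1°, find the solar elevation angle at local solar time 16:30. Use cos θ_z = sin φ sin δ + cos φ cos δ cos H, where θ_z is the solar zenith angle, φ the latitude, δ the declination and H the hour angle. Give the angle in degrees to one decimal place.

Hour angle H = 15° × (16.5 − 12) = 67.50°.
cos θ_z = sin(15.3°) sin(21.1°) + cos(15.3°) cos(21.1°) cos(67.50°) = 0.0950 + 0.3444 = 0.4394.
θ_z = arccos(0.4394) = 63.93°, so the elevation is 90° − 63.93° = 26.07°.

26.1°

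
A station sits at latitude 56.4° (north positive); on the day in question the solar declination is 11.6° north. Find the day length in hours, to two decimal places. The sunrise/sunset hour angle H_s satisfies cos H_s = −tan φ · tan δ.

14.40 hours

The sunset hour angle satisfies cos H_s = −tan φ tan δ = -0.3090, giving H_s = 108.00°.
Day length = 2 H_s / 15° h⁻¹ = 216.00° / 15 = 14.400 h.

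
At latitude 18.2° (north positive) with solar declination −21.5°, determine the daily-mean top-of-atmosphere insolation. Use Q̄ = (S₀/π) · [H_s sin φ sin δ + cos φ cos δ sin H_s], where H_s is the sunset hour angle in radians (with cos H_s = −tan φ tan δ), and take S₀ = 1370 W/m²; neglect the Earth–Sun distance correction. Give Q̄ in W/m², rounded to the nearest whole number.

cos H_s = −tan(18.2°) · tan(-21.5°) = 0.1295, so H_s = arccos(0.1295) = 82.56°. In radians, H_s = 1.4409.
H_s sin φ sin δ = 1.4409 × 0.3123 × -0.3665 = -0.1649.
cos φ cos δ sin H_s = 0.9500 × 0.9304 × 0.9916 = 0.8765.
Q̄ = (1370/π) × (-0.1649 + 0.8765) = 436.08 × 0.7116 = 310.31 W/m².

310 W/m²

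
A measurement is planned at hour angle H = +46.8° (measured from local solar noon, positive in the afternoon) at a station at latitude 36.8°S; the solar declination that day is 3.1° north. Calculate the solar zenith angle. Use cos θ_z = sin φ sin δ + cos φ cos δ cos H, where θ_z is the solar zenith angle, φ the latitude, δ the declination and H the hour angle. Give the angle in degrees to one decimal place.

59.0°

With φ = -36.8°, δ = 3.1°, H = 46.80°: sin φ sin δ = -0.0324, cos φ cos δ cos H = 0.5473, so cos θ_z = 0.5149.
θ_z = arccos(0.5149) = 59.01°.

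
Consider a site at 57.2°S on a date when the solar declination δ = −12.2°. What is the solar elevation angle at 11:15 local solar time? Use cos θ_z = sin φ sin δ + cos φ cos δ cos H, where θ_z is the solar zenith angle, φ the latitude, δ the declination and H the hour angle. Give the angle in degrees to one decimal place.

Hour angle H = 15° × (11.25 − 12) = -11.25°.
cos θ_z = sin(-57.2°) sin(-12.2°) + cos(-57.2°) cos(-12.2°) cos(-11.25°) = 0.1776 + 0.5193 = 0.6969.
θ_z = arccos(0.6969) = 45.82°, so the elevation is 90° − 45.82° = 44.18°.

44.2°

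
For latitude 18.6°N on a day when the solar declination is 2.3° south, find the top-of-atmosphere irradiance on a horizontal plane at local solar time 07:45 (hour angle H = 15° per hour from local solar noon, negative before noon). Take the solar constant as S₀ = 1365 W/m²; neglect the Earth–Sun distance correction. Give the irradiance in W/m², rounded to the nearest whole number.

Hour angle H = 15° × (7.75 − 12) = -63.75°.
With φ = 18.6°, δ = -2.3°, H = -63.75°: sin φ sin δ = -0.0128, cos φ cos δ cos H = 0.4188, so cos θ_z = 0.4060.
Top-of-atmosphere irradiance = S₀ cos θ_z = 1365 × 0.4060 = 554.19 W/m².

554 W/m²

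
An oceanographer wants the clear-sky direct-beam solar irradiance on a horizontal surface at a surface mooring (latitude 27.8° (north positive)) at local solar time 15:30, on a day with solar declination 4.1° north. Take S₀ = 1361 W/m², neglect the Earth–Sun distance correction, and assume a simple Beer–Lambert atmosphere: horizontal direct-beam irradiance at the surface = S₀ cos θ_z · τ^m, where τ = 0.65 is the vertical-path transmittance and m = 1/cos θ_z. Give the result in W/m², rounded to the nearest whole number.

Hour angle H = 15° × (15.5 − 12) = 52.50°.
cos θ_z = sin φ sin δ + cos φ cos δ cos H = (0.4664)(0.0715) + (0.8846)(0.9974)(0.6088) = 0.5705.
Air mass m = 1/cos θ_z = 1/0.5705 = 1.753; τ^m = 0.65^1.753 = 0.4699.
Surface direct beam = 1361 × 0.5705 × 0.4699 = 364.85 W/m².

365 W/m²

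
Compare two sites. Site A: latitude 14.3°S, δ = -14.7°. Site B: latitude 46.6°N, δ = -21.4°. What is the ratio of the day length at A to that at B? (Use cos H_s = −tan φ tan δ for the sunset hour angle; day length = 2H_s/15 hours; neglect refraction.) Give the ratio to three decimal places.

A: H_s = arccos(−tan -14.3° · tan -14.7°) = 93.83°, so 2H_s/15 = 12.5107 h.
B: H_s = arccos(−tan 46.6° · tan -21.4°) = 65.52°, so 2H_s/15 = 8.7360 h.
Ratio A/B = 12.5107 / 8.7360 = 1.4321.

1.432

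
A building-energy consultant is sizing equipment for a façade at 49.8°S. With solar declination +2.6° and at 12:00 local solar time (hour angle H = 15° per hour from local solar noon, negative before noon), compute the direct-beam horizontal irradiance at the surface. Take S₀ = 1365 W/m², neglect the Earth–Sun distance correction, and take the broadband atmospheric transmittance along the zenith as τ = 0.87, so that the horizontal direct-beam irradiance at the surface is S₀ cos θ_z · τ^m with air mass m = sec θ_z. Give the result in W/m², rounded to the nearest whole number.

Hour angle H = 15° × (12 − 12) = 0.00°.
With φ = -49.8°, δ = 2.6°, H = 0.00°: sin φ sin δ = -0.0346, cos φ cos δ cos H = 0.6448, so cos θ_z = 0.6102.
Air mass m = 1/cos θ_z = 1/0.6102 = 1.639; τ^m = 0.87^1.639 = 0.7959.
Surface direct beam = 1365 × 0.6102 × 0.7959 = 662.92 W/m².

663 W/m²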